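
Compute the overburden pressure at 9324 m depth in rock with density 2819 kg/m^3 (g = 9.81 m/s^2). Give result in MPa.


P = rho * g * z / 1e6
= 2819 * 9.81 * 9324 / 1e6
= 257849532.36 / 1e6
= 257.8495 MPa

257.8495


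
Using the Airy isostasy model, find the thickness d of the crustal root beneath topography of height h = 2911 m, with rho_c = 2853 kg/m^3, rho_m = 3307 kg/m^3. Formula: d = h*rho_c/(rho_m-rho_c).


rho_m - rho_c = 3307 - 2853 = 454
d = 2911 * 2853 / 454
= 8305083 / 454
= 18293.13 m

18293.13


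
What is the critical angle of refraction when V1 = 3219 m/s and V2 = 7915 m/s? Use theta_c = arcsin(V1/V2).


V1/V2 = 3219/7915 = 0.406696
theta_c = arcsin(0.406696) = 23.9975 degrees

23.9975


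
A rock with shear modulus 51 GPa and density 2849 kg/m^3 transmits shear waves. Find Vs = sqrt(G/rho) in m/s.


Convert G to Pa: G = 51e9 Pa
Compute G/rho = 51e9 / 2849 = 17901017.901
Vs = sqrt(17901017.901) = 4230.96 m/s

4230.96


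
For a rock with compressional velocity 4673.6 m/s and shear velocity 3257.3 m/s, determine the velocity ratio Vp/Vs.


Vp/Vs = 4673.6 / 3257.3
= 1.4348

1.4348


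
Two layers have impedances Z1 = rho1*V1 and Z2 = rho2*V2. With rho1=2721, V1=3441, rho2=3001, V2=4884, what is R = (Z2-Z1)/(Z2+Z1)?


Z1 = 2721 * 3441 = 9362961
Z2 = 3001 * 4884 = 14656884
R = (14656884 - 9362961) / (14656884 + 9362961) = 5293923 / 24019845 = 0.2204

0.2204


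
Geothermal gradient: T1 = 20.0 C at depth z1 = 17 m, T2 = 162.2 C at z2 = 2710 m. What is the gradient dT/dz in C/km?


dT = 162.2 - 20.0 = 142.2 C
dz = 2710 - 17 = 2693 m
gradient = dT/dz * 1000 = 142.2/2693 * 1000 = 52.8036 C/km

52.8036


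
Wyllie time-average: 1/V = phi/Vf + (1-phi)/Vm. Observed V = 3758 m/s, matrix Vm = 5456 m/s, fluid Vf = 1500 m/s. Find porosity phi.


1/V - 1/Vm = 1/3758 - 1/5456 = 8.281e-05
1/Vf - 1/Vm = 1/1500 - 1/5456 = 0.00048338
phi = 8.281e-05 / 0.00048338 = 0.1713

0.1713


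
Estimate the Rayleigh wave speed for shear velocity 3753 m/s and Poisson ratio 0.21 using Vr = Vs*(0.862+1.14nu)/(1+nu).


Numerator factor = 0.862 + 1.14*0.21 = 1.1014
Denominator = 1 + 0.21 = 1.21
Vr = 3753 * 1.1014 / 1.21 = 3416.16 m/s

3416.16


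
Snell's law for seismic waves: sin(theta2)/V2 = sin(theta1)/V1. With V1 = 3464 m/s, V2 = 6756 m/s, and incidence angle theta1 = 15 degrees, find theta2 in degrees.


sin(theta1) = sin(15 deg) = 0.258819
sin(theta2) = V2/V1 * sin(theta1) = 6756/3464 * 0.258819 = 0.504787
theta2 = arcsin(0.504787) = 30.3172 degrees

30.3172


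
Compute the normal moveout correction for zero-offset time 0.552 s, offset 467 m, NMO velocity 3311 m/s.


x/Vnmo = 467/3311 = 0.141045
(x/Vnmo)^2 = 0.019894
t0^2 = 0.304704
sqrt(0.304704 + 0.019894) = 0.569735
dt = 0.569735 - 0.552 = 0.017735

0.017735


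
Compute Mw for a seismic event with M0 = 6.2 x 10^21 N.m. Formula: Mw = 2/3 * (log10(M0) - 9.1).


log10(M0) = log10(6.2 x 10^21) = 21.7924
Mw = 2/3 * (21.7924 - 9.1)
= 2/3 * 12.6924
= 8.46

8.46


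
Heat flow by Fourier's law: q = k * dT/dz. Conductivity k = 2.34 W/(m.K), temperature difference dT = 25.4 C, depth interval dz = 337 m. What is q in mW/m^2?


q = k * dT / dz * 1000
= 2.34 * 25.4 / 337 * 1000
= 0.176368 * 1000
= 176.368 mW/m^2

176.368


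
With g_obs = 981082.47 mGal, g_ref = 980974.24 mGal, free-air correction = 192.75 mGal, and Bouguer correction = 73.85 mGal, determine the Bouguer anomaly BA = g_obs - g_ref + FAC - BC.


BA = g_obs - g_ref + FAC - BC
= 981082.47 - 980974.24 + 192.75 - 73.85
= 227.13 mGal

227.13


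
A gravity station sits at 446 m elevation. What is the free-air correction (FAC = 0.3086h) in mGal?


FAC = 0.3086 * h
= 0.3086 * 446
= 137.6356 mGal

137.6356


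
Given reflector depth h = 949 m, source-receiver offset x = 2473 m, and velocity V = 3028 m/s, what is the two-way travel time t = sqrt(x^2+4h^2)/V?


x^2 + 4h^2 = 2473^2 + 4*949^2 = 6115729 + 3602404 = 9718133
sqrt(9718133) = 3117.392
t = 3117.392 / 3028 = 1.0295 s

1.0295


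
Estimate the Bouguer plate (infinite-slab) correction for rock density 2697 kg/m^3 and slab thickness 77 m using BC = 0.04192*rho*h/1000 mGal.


BC = 0.04192 * rho * h / 1000
= 0.04192 * 2697 * 77 / 1000
= 8.7055 mGal

8.7055


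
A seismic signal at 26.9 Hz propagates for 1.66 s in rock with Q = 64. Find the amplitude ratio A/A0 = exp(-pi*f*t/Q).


pi*f*t/Q = pi*26.9*1.66/64 = 2.191948
A/A0 = exp(-2.191948) = 0.111699

0.111699


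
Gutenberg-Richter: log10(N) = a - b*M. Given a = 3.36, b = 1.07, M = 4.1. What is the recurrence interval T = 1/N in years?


log10(N) = 3.36 - 1.07*4.1 = -1.027
N = 10^-1.027 = 0.093972
T = 1/N = 1/0.093972 = 10.6414 years

10.6414


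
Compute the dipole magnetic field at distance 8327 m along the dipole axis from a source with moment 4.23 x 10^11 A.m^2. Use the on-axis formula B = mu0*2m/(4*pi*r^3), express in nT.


m = 4.23 x 10^11 = 423000000000 A.m^2
2m = 846000000000 A.m^2
r^3 = 8327^3 = 577385261783
B = (4pi*10^-7) * 846000000000 / (4*pi * 577385261783) * 1e9
= 1063114.953975 / 7255637186833.97 * 1e9
= 146.5226 nT

146.5226


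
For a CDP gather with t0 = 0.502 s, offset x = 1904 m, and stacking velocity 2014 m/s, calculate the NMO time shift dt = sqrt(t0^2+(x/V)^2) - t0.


x/Vnmo = 1904/2014 = 0.945382
(x/Vnmo)^2 = 0.893748
t0^2 = 0.252004
sqrt(0.252004 + 0.893748) = 1.070398
dt = 1.070398 - 0.502 = 0.568398

0.568398


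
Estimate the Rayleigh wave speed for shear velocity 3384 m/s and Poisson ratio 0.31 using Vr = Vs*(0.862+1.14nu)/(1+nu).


Numerator factor = 0.862 + 1.14*0.31 = 1.2154
Denominator = 1 + 0.31 = 1.31
Vr = 3384 * 1.2154 / 1.31 = 3139.63 m/s

3139.63


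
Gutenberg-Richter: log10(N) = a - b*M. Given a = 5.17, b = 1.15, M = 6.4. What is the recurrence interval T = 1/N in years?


log10(N) = 5.17 - 1.15*6.4 = -2.19
N = 10^-2.19 = 0.006457
T = 1/N = 1/0.006457 = 154.8817 years

154.8817


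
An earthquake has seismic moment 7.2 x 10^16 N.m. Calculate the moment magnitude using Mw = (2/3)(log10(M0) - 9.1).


log10(M0) = log10(7.2 x 10^16) = 16.8573
Mw = 2/3 * (16.8573 - 9.1)
= 2/3 * 7.7573
= 5.17

5.17


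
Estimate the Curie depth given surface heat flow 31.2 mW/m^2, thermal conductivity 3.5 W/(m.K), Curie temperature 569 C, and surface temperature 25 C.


T_Curie - T_surf = 569 - 25 = 544 C
Convert q to W/m^2: 31.2 mW/m^2 = 0.0312 W/m^2
d = 544 * 3.5 / 0.0312 = 61025.64 m

61025.64


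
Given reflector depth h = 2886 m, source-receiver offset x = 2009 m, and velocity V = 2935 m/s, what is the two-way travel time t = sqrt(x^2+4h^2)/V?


x^2 + 4h^2 = 2009^2 + 4*2886^2 = 4036081 + 33315984 = 37352065
sqrt(37352065) = 6111.6336
t = 6111.6336 / 2935 = 2.0823 s

2.0823


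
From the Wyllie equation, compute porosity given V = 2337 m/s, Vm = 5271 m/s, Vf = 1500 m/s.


1/V - 1/Vm = 1/2337 - 1/5271 = 0.00023818
1/Vf - 1/Vm = 1/1500 - 1/5271 = 0.00047695
phi = 0.00023818 / 0.00047695 = 0.4994

0.4994


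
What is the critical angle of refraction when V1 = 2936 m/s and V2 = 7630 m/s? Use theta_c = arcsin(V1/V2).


V1/V2 = 2936/7630 = 0.384797
theta_c = arcsin(0.384797) = 22.6311 degrees

22.6311


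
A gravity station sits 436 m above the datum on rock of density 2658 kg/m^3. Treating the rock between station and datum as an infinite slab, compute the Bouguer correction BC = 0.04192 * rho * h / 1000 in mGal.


BC = 0.04192 * rho * h / 1000
= 0.04192 * 2658 * 436 / 1000
= 48.5806 mGal

48.5806


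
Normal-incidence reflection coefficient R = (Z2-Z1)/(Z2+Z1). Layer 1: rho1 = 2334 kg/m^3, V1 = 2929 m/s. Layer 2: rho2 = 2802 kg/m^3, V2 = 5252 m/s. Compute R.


Z1 = 2334 * 2929 = 6836286
Z2 = 2802 * 5252 = 14716104
R = (14716104 - 6836286) / (14716104 + 6836286) = 7879818 / 21552390 = 0.3656

0.3656


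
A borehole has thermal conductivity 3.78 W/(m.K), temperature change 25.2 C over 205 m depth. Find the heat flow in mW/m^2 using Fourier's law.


q = k * dT / dz * 1000
= 3.78 * 25.2 / 205 * 1000
= 0.464663 * 1000
= 464.6634 mW/m^2

464.6634


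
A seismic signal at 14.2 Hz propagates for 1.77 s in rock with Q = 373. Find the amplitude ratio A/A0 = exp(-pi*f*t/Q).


pi*f*t/Q = pi*14.2*1.77/373 = 0.211691
A/A0 = exp(-0.211691) = 0.809215

0.809215


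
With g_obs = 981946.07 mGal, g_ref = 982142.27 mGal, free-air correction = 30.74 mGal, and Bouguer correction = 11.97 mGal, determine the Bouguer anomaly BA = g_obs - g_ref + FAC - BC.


BA = g_obs - g_ref + FAC - BC
= 981946.07 - 982142.27 + 30.74 - 11.97
= -177.43 mGal

-177.43


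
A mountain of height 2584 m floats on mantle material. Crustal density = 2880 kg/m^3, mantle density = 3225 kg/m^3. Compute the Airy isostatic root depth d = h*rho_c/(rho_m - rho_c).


rho_m - rho_c = 3225 - 2880 = 345
d = 2584 * 2880 / 345
= 7441920 / 345
= 21570.78 m

21570.78


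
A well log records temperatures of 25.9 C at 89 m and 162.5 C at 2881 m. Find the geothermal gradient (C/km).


dT = 162.5 - 25.9 = 136.6 C
dz = 2881 - 89 = 2792 m
gradient = dT/dz * 1000 = 136.6/2792 * 1000 = 48.9255 C/km

48.9255


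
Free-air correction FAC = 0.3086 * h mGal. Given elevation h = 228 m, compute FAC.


FAC = 0.3086 * h
= 0.3086 * 228
= 70.3608 mGal

70.3608


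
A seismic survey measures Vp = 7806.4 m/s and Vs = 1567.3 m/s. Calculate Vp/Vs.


Vp/Vs = 7806.4 / 1567.3
= 4.9808

4.9808


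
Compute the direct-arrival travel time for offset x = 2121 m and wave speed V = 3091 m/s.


t = x / V
= 2121 / 3091
= 0.6862 s

0.6862


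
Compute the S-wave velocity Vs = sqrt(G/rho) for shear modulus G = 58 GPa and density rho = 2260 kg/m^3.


Convert G to Pa: G = 58e9 Pa
Compute G/rho = 58e9 / 2260 = 25663716.8142
Vs = sqrt(25663716.8142) = 5065.94 m/s

5065.94


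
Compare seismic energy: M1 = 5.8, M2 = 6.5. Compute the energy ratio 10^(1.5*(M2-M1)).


M2 - M1 = 6.5 - 5.8 = 0.7
1.5 * 0.7 = 1.05
ratio = 10^1.05 = 11.22

11.22


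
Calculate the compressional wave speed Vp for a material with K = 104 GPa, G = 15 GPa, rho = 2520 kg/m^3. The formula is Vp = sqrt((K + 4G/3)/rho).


First compute the effective modulus:
K + 4G/3 = 104e9 + 4*15e9/3 = 124000000000.0 Pa
Then divide by density:
124000000000.0 / 2520 = 49206349.2063 Pa/(kg/m^3)
Take the square root:
Vp = sqrt(49206349.2063) = 7014.72 m/s

7014.72


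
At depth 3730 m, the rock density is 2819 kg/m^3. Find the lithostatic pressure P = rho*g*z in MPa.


P = rho * g * z / 1e6
= 2819 * 9.81 * 3730 / 1e6
= 103150874.7 / 1e6
= 103.1509 MPa

103.1509


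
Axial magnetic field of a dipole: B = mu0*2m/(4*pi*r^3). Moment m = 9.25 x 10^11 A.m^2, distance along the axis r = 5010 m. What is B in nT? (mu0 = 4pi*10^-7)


m = 9.25 x 10^11 = 925000000000 A.m^2
2m = 1850000000000 A.m^2
r^3 = 5010^3 = 125751501000
B = (4pi*10^-7) * 1850000000000 / (4*pi * 125751501000) * 1e9
= 2324778.563656 / 1580239966877.96 * 1e9
= 1471.1554 nT

1471.1554


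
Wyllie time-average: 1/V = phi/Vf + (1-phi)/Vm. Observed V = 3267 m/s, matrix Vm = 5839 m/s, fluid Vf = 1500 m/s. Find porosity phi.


1/V - 1/Vm = 1/3267 - 1/5839 = 0.00013483
1/Vf - 1/Vm = 1/1500 - 1/5839 = 0.0004954
phi = 0.00013483 / 0.0004954 = 0.2722

0.2722


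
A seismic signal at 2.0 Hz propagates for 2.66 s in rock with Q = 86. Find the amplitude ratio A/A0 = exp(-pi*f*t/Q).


pi*f*t/Q = pi*2.0*2.66/86 = 0.19434
A/A0 = exp(-0.19434) = 0.823378

0.823378


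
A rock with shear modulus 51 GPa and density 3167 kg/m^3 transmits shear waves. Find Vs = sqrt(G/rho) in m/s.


Convert G to Pa: G = 51e9 Pa
Compute G/rho = 51e9 / 3167 = 16103568.0455
Vs = sqrt(16103568.0455) = 4012.93 m/s

4012.93


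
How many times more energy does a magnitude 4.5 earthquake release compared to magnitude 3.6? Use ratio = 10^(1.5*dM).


M2 - M1 = 4.5 - 3.6 = 0.9
1.5 * 0.9 = 1.35
ratio = 10^1.35 = 22.39

22.39


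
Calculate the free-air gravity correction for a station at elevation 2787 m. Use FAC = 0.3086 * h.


FAC = 0.3086 * h
= 0.3086 * 2787
= 860.0682 mGal

860.0682


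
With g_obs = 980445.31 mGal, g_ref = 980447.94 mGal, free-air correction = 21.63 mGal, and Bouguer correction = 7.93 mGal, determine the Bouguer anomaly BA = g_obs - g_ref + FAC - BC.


BA = g_obs - g_ref + FAC - BC
= 980445.31 - 980447.94 + 21.63 - 7.93
= 11.07 mGal

11.07


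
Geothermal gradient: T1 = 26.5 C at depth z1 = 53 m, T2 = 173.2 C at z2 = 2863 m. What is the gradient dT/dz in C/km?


dT = 173.2 - 26.5 = 146.7 C
dz = 2863 - 53 = 2810 m
gradient = dT/dz * 1000 = 146.7/2810 * 1000 = 52.2064 C/km

52.2064


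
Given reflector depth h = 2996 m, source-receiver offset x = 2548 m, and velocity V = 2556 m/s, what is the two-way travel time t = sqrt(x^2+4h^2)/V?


x^2 + 4h^2 = 2548^2 + 4*2996^2 = 6492304 + 35904064 = 42396368
sqrt(42396368) = 6511.2493
t = 6511.2493 / 2556 = 2.5474 s

2.5474


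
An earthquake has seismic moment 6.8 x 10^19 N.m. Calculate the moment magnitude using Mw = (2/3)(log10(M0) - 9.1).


log10(M0) = log10(6.8 x 10^19) = 19.8325
Mw = 2/3 * (19.8325 - 9.1)
= 2/3 * 10.7325
= 7.16

7.16


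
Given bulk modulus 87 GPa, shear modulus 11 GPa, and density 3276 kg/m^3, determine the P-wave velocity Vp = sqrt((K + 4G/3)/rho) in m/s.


First compute the effective modulus:
K + 4G/3 = 87e9 + 4*11e9/3 = 101666666666.67 Pa
Then divide by density:
101666666666.67 / 3276 = 31033781.0338 Pa/(kg/m^3)
Take the square root:
Vp = sqrt(31033781.0338) = 5570.8 m/s

5570.8


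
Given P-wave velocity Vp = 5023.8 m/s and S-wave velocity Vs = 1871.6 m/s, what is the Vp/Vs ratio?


Vp/Vs = 5023.8 / 1871.6
= 2.6842

2.6842


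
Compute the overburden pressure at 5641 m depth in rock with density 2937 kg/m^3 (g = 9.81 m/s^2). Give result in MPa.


P = rho * g * z / 1e6
= 2937 * 9.81 * 5641 / 1e6
= 162528322.77 / 1e6
= 162.5283 MPa

162.5283


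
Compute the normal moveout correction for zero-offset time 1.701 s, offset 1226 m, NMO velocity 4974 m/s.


x/Vnmo = 1226/4974 = 0.246482
(x/Vnmo)^2 = 0.060753
t0^2 = 2.893401
sqrt(2.893401 + 0.060753) = 1.718765
dt = 1.718765 - 1.701 = 0.017765

0.017765


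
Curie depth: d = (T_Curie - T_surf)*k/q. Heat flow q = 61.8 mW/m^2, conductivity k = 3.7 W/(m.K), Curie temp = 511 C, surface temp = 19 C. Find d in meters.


T_Curie - T_surf = 511 - 19 = 492 C
Convert q to W/m^2: 61.8 mW/m^2 = 0.0618 W/m^2
d = 492 * 3.7 / 0.0618 = 29456.31 m

29456.31


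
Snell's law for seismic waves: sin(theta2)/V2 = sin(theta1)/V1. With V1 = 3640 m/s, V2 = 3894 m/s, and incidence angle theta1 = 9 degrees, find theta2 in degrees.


sin(theta1) = sin(9 deg) = 0.156434
sin(theta2) = V2/V1 * sin(theta1) = 3894/3640 * 0.156434 = 0.16735
theta2 = arcsin(0.16735) = 9.6338 degrees

9.6338


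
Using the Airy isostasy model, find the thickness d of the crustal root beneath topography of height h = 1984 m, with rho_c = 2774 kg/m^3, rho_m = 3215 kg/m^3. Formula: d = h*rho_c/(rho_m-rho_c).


rho_m - rho_c = 3215 - 2774 = 441
d = 1984 * 2774 / 441
= 5503616 / 441
= 12479.85 m

12479.85


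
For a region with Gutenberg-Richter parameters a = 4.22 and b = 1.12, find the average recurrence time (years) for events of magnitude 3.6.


log10(N) = 4.22 - 1.12*3.6 = 0.188
N = 10^0.188 = 1.5417
T = 1/N = 1/1.5417 = 0.6486 years

0.6486


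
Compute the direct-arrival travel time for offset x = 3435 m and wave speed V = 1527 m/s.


t = x / V
= 3435 / 1527
= 2.2495 s

2.2495


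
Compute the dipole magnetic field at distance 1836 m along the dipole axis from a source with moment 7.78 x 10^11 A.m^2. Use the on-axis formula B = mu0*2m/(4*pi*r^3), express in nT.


m = 7.78 x 10^11 = 778000000000 A.m^2
2m = 1556000000000 A.m^2
r^3 = 1836^3 = 6188965056
B = (4pi*10^-7) * 1556000000000 / (4*pi * 6188965056) * 1e9
= 1955327.267594 / 77772828613.01 * 1e9
= 25141.5218 nT

25141.5218


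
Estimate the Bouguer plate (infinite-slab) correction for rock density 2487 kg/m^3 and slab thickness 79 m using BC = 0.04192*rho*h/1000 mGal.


BC = 0.04192 * rho * h / 1000
= 0.04192 * 2487 * 79 / 1000
= 8.2361 mGal

8.2361


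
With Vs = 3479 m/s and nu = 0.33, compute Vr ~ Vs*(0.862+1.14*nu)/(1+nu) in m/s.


Numerator factor = 0.862 + 1.14*0.33 = 1.2382
Denominator = 1 + 0.33 = 1.33
Vr = 3479 * 1.2382 / 1.33 = 3238.87 m/s

3238.87


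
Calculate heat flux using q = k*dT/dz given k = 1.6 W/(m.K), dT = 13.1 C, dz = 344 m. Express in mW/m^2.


q = k * dT / dz * 1000
= 1.6 * 13.1 / 344 * 1000
= 0.06093 * 1000
= 60.9302 mW/m^2

60.9302


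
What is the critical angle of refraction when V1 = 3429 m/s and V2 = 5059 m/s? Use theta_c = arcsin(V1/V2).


V1/V2 = 3429/5059 = 0.677802
theta_c = arcsin(0.677802) = 42.6721 degrees

42.6721


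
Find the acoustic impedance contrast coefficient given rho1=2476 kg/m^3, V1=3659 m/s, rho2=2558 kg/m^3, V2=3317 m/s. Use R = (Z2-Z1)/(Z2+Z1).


Z1 = 2476 * 3659 = 9059684
Z2 = 2558 * 3317 = 8484886
R = (8484886 - 9059684) / (8484886 + 9059684) = -574798 / 17544570 = -0.0328

-0.0328


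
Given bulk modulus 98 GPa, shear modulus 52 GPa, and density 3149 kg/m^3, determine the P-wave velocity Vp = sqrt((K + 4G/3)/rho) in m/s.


First compute the effective modulus:
K + 4G/3 = 98e9 + 4*52e9/3 = 167333333333.33 Pa
Then divide by density:
167333333333.33 / 3149 = 53138562.5066 Pa/(kg/m^3)
Take the square root:
Vp = sqrt(53138562.5066) = 7289.62 m/s

7289.62


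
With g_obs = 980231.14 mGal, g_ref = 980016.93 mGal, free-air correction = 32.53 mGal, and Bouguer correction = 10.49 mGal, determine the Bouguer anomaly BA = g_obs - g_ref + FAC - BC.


BA = g_obs - g_ref + FAC - BC
= 980231.14 - 980016.93 + 32.53 - 10.49
= 236.25 mGal

236.25


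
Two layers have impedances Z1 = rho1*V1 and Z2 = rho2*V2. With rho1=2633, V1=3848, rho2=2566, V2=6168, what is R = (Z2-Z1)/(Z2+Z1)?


Z1 = 2633 * 3848 = 10131784
Z2 = 2566 * 6168 = 15827088
R = (15827088 - 10131784) / (15827088 + 10131784) = 5695304 / 25958872 = 0.2194

0.2194


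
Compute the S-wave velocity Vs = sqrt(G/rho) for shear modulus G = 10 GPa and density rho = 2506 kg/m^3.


Convert G to Pa: G = 10e9 Pa
Compute G/rho = 10e9 / 2506 = 3990422.9848
Vs = sqrt(3990422.9848) = 1997.6 m/s

1997.6


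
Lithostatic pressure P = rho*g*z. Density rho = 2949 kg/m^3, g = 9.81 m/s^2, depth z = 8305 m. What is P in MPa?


P = rho * g * z / 1e6
= 2949 * 9.81 * 8305 / 1e6
= 240261075.45 / 1e6
= 240.2611 MPa

240.2611


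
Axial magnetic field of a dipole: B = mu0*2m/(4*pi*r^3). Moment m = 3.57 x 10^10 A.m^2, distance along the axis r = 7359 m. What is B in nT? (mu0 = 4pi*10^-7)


m = 3.57 x 10^10 = 35700000000 A.m^2
2m = 71400000000 A.m^2
r^3 = 7359^3 = 398525769279
B = (4pi*10^-7) * 71400000000 / (4*pi * 398525769279) * 1e9
= 89723.886187 / 5008022516132.51 * 1e9
= 17.916 nT

17.916


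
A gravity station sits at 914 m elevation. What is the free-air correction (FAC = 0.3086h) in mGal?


FAC = 0.3086 * h
= 0.3086 * 914
= 282.0604 mGal

282.0604


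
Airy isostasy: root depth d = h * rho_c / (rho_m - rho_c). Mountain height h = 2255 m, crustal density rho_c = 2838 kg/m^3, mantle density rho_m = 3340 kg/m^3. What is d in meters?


rho_m - rho_c = 3340 - 2838 = 502
d = 2255 * 2838 / 502
= 6399690 / 502
= 12748.39 m

12748.39


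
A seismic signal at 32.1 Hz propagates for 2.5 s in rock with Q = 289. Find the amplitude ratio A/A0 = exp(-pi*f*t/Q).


pi*f*t/Q = pi*32.1*2.5/289 = 0.872363
A/A0 = exp(-0.872363) = 0.417963

0.417963


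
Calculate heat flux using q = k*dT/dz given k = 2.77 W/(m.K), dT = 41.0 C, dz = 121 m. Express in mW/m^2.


q = k * dT / dz * 1000
= 2.77 * 41.0 / 121 * 1000
= 0.938595 * 1000
= 938.595 mW/m^2

938.595


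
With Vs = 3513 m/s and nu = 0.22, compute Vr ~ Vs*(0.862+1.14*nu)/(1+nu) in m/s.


Numerator factor = 0.862 + 1.14*0.22 = 1.1128
Denominator = 1 + 0.22 = 1.22
Vr = 3513 * 1.1128 / 1.22 = 3204.32 m/s

3204.32


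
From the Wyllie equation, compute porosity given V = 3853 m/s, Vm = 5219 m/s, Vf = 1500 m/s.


1/V - 1/Vm = 1/3853 - 1/5219 = 6.793e-05
1/Vf - 1/Vm = 1/1500 - 1/5219 = 0.00047506
phi = 6.793e-05 / 0.00047506 = 0.143

0.143


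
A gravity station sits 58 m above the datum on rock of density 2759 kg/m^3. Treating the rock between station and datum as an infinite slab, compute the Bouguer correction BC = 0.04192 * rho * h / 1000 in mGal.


BC = 0.04192 * rho * h / 1000
= 0.04192 * 2759 * 58 / 1000
= 6.7081 mGal

6.7081


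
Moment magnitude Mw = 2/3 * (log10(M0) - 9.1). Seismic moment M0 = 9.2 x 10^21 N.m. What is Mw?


log10(M0) = log10(9.2 x 10^21) = 21.9638
Mw = 2/3 * (21.9638 - 9.1)
= 2/3 * 12.8638
= 8.58

8.58


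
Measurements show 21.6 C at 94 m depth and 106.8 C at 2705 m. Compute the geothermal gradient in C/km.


dT = 106.8 - 21.6 = 85.2 C
dz = 2705 - 94 = 2611 m
gradient = dT/dz * 1000 = 85.2/2611 * 1000 = 32.6312 C/km

32.6312


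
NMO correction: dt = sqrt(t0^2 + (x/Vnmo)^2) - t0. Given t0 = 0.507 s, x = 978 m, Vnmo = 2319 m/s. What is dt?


x/Vnmo = 978/2319 = 0.421734
(x/Vnmo)^2 = 0.177859
t0^2 = 0.257049
sqrt(0.257049 + 0.177859) = 0.659476
dt = 0.659476 - 0.507 = 0.152476

0.152476


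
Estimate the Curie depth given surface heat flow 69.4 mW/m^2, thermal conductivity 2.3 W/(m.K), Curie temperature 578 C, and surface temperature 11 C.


T_Curie - T_surf = 578 - 11 = 567 C
Convert q to W/m^2: 69.4 mW/m^2 = 0.0694 W/m^2
d = 567 * 2.3 / 0.0694 = 18791.07 m

18791.07


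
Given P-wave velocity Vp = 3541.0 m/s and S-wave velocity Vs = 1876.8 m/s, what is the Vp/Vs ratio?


Vp/Vs = 3541.0 / 1876.8
= 1.8867

1.8867


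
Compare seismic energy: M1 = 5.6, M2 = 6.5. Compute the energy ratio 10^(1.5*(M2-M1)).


M2 - M1 = 6.5 - 5.6 = 0.9
1.5 * 0.9 = 1.35
ratio = 10^1.35 = 22.39

22.39


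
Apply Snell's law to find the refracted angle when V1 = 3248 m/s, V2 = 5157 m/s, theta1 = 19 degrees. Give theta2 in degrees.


sin(theta1) = sin(19 deg) = 0.325568
sin(theta2) = V2/V1 * sin(theta1) = 5157/3248 * 0.325568 = 0.51692
theta2 = arcsin(0.51692) = 31.1259 degrees

31.1259


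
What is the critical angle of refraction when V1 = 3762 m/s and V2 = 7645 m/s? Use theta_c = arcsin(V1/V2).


V1/V2 = 3762/7645 = 0.492086
theta_c = arcsin(0.492086) = 29.4778 degrees

29.4778


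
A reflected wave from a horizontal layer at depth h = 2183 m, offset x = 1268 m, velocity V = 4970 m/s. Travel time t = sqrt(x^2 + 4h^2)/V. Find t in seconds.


x^2 + 4h^2 = 1268^2 + 4*2183^2 = 1607824 + 19061956 = 20669780
sqrt(20669780) = 4546.403
t = 4546.403 / 4970 = 0.9148 s

0.9148


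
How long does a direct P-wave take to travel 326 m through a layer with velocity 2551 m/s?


t = x / V
= 326 / 2551
= 0.1278 s

0.1278


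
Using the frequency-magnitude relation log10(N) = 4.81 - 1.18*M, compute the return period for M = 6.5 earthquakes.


log10(N) = 4.81 - 1.18*6.5 = -2.86
N = 10^-2.86 = 0.00138
T = 1/N = 1/0.00138 = 724.436 years

724.436


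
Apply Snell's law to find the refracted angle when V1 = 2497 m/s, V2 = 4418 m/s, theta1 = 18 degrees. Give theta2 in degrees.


sin(theta1) = sin(18 deg) = 0.309017
sin(theta2) = V2/V1 * sin(theta1) = 4418/2497 * 0.309017 = 0.546751
theta2 = arcsin(0.546751) = 33.1444 degrees

33.1444


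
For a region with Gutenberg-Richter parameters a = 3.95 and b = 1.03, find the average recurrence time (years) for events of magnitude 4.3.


log10(N) = 3.95 - 1.03*4.3 = -0.479
N = 10^-0.479 = 0.331894
T = 1/N = 1/0.331894 = 3.013 years

3.013


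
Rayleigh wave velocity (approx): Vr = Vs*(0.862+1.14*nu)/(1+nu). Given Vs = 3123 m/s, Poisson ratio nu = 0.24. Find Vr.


Numerator factor = 0.862 + 1.14*0.24 = 1.1356
Denominator = 1 + 0.24 = 1.24
Vr = 3123 * 1.1356 / 1.24 = 2860.06 m/s

2860.06


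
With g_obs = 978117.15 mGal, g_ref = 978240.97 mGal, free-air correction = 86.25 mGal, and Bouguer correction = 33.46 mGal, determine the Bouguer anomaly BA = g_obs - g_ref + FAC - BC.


BA = g_obs - g_ref + FAC - BC
= 978117.15 - 978240.97 + 86.25 - 33.46
= -71.03 mGal

-71.03


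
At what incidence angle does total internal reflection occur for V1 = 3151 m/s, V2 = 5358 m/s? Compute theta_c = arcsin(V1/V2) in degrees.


V1/V2 = 3151/5358 = 0.588093
theta_c = arcsin(0.588093) = 36.0218 degrees

36.0218


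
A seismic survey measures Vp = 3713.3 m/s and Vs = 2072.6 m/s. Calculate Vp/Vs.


Vp/Vs = 3713.3 / 2072.6
= 1.7916

1.7916


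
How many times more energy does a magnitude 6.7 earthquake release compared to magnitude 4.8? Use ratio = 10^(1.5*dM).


M2 - M1 = 6.7 - 4.8 = 1.9
1.5 * 1.9 = 2.85
ratio = 10^2.85 = 707.95

707.95


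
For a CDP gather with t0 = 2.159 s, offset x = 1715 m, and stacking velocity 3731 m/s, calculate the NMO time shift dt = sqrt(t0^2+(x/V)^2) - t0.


x/Vnmo = 1715/3731 = 0.459662
(x/Vnmo)^2 = 0.211289
t0^2 = 4.661281
sqrt(4.661281 + 0.211289) = 2.20739
dt = 2.20739 - 2.159 = 0.04839

0.04839


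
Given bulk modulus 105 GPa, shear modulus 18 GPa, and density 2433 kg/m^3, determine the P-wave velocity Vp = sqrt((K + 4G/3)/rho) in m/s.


First compute the effective modulus:
K + 4G/3 = 105e9 + 4*18e9/3 = 129000000000.0 Pa
Then divide by density:
129000000000.0 / 2433 = 53020961.7756 Pa/(kg/m^3)
Take the square root:
Vp = sqrt(53020961.7756) = 7281.55 m/s

7281.55


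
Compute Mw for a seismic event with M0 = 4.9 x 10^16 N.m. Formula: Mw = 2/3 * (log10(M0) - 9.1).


log10(M0) = log10(4.9 x 10^16) = 16.6902
Mw = 2/3 * (16.6902 - 9.1)
= 2/3 * 7.5902
= 5.06

5.06


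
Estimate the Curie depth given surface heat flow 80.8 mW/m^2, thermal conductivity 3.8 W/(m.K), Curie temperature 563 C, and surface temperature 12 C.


T_Curie - T_surf = 563 - 12 = 551 C
Convert q to W/m^2: 80.8 mW/m^2 = 0.0808 W/m^2
d = 551 * 3.8 / 0.0808 = 25913.37 m

25913.37


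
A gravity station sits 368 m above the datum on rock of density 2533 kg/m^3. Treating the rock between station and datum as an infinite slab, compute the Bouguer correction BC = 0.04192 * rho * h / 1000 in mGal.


BC = 0.04192 * rho * h / 1000
= 0.04192 * 2533 * 368 / 1000
= 39.0755 mGal

39.0755


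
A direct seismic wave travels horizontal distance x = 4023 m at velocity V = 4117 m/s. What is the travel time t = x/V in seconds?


t = x / V
= 4023 / 4117
= 0.9772 s

0.9772


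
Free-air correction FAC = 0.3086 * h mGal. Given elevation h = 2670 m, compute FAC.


FAC = 0.3086 * h
= 0.3086 * 2670
= 823.962 mGal

823.962


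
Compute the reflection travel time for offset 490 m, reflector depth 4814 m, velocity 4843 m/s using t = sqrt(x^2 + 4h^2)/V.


x^2 + 4h^2 = 490^2 + 4*4814^2 = 240100 + 92698384 = 92938484
sqrt(92938484) = 9640.4608
t = 9640.4608 / 4843 = 1.9906 s

1.9906


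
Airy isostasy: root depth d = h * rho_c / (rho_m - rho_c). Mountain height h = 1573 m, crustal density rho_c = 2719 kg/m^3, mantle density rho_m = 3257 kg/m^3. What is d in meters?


rho_m - rho_c = 3257 - 2719 = 538
d = 1573 * 2719 / 538
= 4276987 / 538
= 7949.79 m

7949.79


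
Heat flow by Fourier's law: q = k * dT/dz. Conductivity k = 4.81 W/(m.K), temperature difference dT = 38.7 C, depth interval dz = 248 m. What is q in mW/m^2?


q = k * dT / dz * 1000
= 4.81 * 38.7 / 248 * 1000
= 0.750593 * 1000
= 750.5927 mW/m^2

750.5927


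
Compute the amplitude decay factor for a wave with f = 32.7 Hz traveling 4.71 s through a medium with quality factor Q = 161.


pi*f*t/Q = pi*32.7*4.71/161 = 3.005333
A/A0 = exp(-3.005333) = 0.049522

0.049522


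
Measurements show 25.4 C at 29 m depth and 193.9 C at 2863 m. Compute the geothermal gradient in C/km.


dT = 193.9 - 25.4 = 168.5 C
dz = 2863 - 29 = 2834 m
gradient = dT/dz * 1000 = 168.5/2834 * 1000 = 59.4566 C/km

59.4566


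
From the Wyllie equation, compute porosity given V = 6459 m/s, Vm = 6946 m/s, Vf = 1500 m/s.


1/V - 1/Vm = 1/6459 - 1/6946 = 1.085e-05
1/Vf - 1/Vm = 1/1500 - 1/6946 = 0.0005227
phi = 1.085e-05 / 0.0005227 = 0.0208

0.0208


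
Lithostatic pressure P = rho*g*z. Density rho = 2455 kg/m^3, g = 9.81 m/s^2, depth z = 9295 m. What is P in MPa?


P = rho * g * z / 1e6
= 2455 * 9.81 * 9295 / 1e6
= 223856597.25 / 1e6
= 223.8566 MPa

223.8566


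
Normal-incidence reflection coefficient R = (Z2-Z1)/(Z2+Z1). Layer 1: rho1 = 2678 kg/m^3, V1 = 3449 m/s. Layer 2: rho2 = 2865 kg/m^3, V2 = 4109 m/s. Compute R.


Z1 = 2678 * 3449 = 9236422
Z2 = 2865 * 4109 = 11772285
R = (11772285 - 9236422) / (11772285 + 9236422) = 2535863 / 21008707 = 0.1207

0.1207


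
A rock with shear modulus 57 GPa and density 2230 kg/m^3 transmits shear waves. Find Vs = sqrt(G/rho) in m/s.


Convert G to Pa: G = 57e9 Pa
Compute G/rho = 57e9 / 2230 = 25560538.1166
Vs = sqrt(25560538.1166) = 5055.74 m/s

5055.74


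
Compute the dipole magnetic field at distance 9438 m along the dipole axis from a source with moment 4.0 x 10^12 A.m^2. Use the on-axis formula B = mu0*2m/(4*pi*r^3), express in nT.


m = 4.0 x 10^12 = 4000000000000 A.m^2
2m = 8000000000000 A.m^2
r^3 = 9438^3 = 840697815672
B = (4pi*10^-7) * 8000000000000 / (4*pi * 840697815672) * 1e9
= 10053096.491487 / 10564520326416.56 * 1e9
= 951.5904 nT

951.5904


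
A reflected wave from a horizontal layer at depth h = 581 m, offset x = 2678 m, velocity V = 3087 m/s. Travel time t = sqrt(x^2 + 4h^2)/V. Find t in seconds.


x^2 + 4h^2 = 2678^2 + 4*581^2 = 7171684 + 1350244 = 8521928
sqrt(8521928) = 2919.2341
t = 2919.2341 / 3087 = 0.9457 s

0.9457


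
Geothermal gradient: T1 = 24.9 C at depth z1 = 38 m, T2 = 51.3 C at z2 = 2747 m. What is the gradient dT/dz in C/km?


dT = 51.3 - 24.9 = 26.4 C
dz = 2747 - 38 = 2709 m
gradient = dT/dz * 1000 = 26.4/2709 * 1000 = 9.7453 C/km

9.7453


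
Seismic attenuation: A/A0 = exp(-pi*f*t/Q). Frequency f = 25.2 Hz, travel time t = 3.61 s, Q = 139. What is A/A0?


pi*f*t/Q = pi*25.2*3.61/139 = 2.056093
A/A0 = exp(-2.056093) = 0.127953

0.127953


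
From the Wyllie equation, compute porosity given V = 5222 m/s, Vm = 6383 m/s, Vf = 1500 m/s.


1/V - 1/Vm = 1/5222 - 1/6383 = 3.483e-05
1/Vf - 1/Vm = 1/1500 - 1/6383 = 0.00051
phi = 3.483e-05 / 0.00051 = 0.0683

0.0683


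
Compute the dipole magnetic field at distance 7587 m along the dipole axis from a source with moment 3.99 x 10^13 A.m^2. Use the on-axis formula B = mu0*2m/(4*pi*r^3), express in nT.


m = 3.99 x 10^13 = 39900000000000 A.m^2
2m = 79800000000000 A.m^2
r^3 = 7587^3 = 436727211003
B = (4pi*10^-7) * 79800000000000 / (4*pi * 436727211003) * 1e9
= 100279637.502586 / 5488075990839.14 * 1e9
= 18272.2757 nT

18272.2757


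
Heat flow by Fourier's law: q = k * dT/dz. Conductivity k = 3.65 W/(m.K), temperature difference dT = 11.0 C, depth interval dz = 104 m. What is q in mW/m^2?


q = k * dT / dz * 1000
= 3.65 * 11.0 / 104 * 1000
= 0.386058 * 1000
= 386.0577 mW/m^2

386.0577


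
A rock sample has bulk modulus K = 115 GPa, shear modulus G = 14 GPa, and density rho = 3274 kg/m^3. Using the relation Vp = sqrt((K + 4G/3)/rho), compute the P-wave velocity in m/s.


First compute the effective modulus:
K + 4G/3 = 115e9 + 4*14e9/3 = 133666666666.67 Pa
Then divide by density:
133666666666.67 / 3274 = 40826715.5366 Pa/(kg/m^3)
Take the square root:
Vp = sqrt(40826715.5366) = 6389.58 m/s

6389.58


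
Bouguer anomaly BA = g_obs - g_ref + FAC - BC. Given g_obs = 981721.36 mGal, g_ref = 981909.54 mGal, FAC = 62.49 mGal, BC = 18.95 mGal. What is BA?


BA = g_obs - g_ref + FAC - BC
= 981721.36 - 981909.54 + 62.49 - 18.95
= -144.64 mGal

-144.64


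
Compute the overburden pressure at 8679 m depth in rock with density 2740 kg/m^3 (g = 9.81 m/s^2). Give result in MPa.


P = rho * g * z / 1e6
= 2740 * 9.81 * 8679 / 1e6
= 233286312.6 / 1e6
= 233.2863 MPa

233.2863


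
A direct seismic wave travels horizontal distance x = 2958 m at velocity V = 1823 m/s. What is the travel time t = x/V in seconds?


t = x / V
= 2958 / 1823
= 1.6226 s

1.6226


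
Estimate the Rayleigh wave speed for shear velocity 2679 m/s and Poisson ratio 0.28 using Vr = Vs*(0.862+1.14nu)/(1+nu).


Numerator factor = 0.862 + 1.14*0.28 = 1.1812
Denominator = 1 + 0.28 = 1.28
Vr = 2679 * 1.1812 / 1.28 = 2472.21 m/s

2472.21


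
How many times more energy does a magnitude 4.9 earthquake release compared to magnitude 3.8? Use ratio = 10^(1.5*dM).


M2 - M1 = 4.9 - 3.8 = 1.1
1.5 * 1.1 = 1.65
ratio = 10^1.65 = 44.67

44.67


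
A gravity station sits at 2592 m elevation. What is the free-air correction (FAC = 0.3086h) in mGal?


FAC = 0.3086 * h
= 0.3086 * 2592
= 799.8912 mGal

799.8912


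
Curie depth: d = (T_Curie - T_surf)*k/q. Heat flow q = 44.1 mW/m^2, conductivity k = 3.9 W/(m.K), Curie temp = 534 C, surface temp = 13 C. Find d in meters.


T_Curie - T_surf = 534 - 13 = 521 C
Convert q to W/m^2: 44.1 mW/m^2 = 0.0441 W/m^2
d = 521 * 3.9 / 0.0441 = 46074.83 m

46074.83


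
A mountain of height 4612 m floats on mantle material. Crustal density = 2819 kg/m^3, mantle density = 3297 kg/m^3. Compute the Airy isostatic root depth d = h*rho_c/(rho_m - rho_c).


rho_m - rho_c = 3297 - 2819 = 478
d = 4612 * 2819 / 478
= 13001228 / 478
= 27199.22 m

27199.22


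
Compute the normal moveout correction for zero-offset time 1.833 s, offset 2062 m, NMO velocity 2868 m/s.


x/Vnmo = 2062/2868 = 0.718968
(x/Vnmo)^2 = 0.516915
t0^2 = 3.359889
sqrt(3.359889 + 0.516915) = 1.96896
dt = 1.96896 - 1.833 = 0.13596

0.13596


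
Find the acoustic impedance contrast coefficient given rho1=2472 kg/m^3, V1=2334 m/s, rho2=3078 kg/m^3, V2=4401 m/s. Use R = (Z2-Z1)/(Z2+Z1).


Z1 = 2472 * 2334 = 5769648
Z2 = 3078 * 4401 = 13546278
R = (13546278 - 5769648) / (13546278 + 5769648) = 7776630 / 19315926 = 0.4026

0.4026


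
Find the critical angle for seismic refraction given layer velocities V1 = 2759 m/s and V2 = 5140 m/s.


V1/V2 = 2759/5140 = 0.53677
theta_c = arcsin(0.53677) = 32.4641 degrees

32.4641


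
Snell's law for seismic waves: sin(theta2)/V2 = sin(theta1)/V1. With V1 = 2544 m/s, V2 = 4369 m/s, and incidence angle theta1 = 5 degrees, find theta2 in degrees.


sin(theta1) = sin(5 deg) = 0.087156
sin(theta2) = V2/V1 * sin(theta1) = 4369/2544 * 0.087156 = 0.149679
theta2 = arcsin(0.149679) = 8.6083 degrees

8.6083


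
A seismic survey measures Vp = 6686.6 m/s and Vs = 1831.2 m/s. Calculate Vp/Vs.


Vp/Vs = 6686.6 / 1831.2
= 3.6515

3.6515


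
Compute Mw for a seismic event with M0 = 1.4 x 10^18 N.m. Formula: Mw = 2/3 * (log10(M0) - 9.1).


log10(M0) = log10(1.4 x 10^18) = 18.1461
Mw = 2/3 * (18.1461 - 9.1)
= 2/3 * 9.0461
= 6.03

6.03


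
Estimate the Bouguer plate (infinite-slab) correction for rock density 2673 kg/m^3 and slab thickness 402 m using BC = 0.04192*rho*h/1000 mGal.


BC = 0.04192 * rho * h / 1000
= 0.04192 * 2673 * 402 / 1000
= 45.045 mGal

45.045


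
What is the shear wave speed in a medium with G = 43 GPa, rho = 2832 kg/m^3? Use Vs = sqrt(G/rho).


Convert G to Pa: G = 43e9 Pa
Compute G/rho = 43e9 / 2832 = 15183615.8192
Vs = sqrt(15183615.8192) = 3896.62 m/s

3896.62


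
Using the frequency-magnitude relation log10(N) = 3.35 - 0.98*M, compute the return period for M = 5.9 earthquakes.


log10(N) = 3.35 - 0.98*5.9 = -2.432
N = 10^-2.432 = 0.003698
T = 1/N = 1/0.003698 = 270.3958 years

270.3958


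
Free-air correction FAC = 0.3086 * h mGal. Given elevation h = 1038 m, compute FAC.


FAC = 0.3086 * h
= 0.3086 * 1038
= 320.3268 mGal

320.3268


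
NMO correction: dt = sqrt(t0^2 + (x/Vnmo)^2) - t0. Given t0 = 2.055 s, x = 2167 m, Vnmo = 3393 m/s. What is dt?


x/Vnmo = 2167/3393 = 0.638668
(x/Vnmo)^2 = 0.407897
t0^2 = 4.223025
sqrt(4.223025 + 0.407897) = 2.151958
dt = 2.151958 - 2.055 = 0.096958

0.096958


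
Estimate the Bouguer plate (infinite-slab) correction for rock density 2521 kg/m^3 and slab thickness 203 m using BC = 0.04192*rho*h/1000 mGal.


BC = 0.04192 * rho * h / 1000
= 0.04192 * 2521 * 203 / 1000
= 21.4531 mGal

21.4531


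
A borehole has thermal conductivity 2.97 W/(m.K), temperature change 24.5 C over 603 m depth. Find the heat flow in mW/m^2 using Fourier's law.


q = k * dT / dz * 1000
= 2.97 * 24.5 / 603 * 1000
= 0.120672 * 1000
= 120.6716 mW/m^2

120.6716


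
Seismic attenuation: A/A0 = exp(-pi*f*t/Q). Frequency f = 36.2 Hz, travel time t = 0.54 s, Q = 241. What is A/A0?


pi*f*t/Q = pi*36.2*0.54/241 = 0.254821
A/A0 = exp(-0.254821) = 0.775055

0.775055


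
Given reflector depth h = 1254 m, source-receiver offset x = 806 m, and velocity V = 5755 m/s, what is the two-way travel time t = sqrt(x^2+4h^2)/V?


x^2 + 4h^2 = 806^2 + 4*1254^2 = 649636 + 6290064 = 6939700
sqrt(6939700) = 2634.331
t = 2634.331 / 5755 = 0.4577 s

0.4577


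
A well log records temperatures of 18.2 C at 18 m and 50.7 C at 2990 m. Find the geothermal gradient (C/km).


dT = 50.7 - 18.2 = 32.5 C
dz = 2990 - 18 = 2972 m
gradient = dT/dz * 1000 = 32.5/2972 * 1000 = 10.9354 C/km

10.9354


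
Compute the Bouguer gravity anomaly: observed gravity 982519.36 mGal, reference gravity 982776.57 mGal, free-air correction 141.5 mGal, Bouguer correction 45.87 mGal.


BA = g_obs - g_ref + FAC - BC
= 982519.36 - 982776.57 + 141.5 - 45.87
= -161.58 mGal

-161.58


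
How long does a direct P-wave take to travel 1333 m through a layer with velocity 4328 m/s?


t = x / V
= 1333 / 4328
= 0.308 s

0.308


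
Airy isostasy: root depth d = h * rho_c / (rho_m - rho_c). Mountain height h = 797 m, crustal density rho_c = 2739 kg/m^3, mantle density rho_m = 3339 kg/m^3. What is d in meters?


rho_m - rho_c = 3339 - 2739 = 600
d = 797 * 2739 / 600
= 2182983 / 600
= 3638.3 m

3638.3


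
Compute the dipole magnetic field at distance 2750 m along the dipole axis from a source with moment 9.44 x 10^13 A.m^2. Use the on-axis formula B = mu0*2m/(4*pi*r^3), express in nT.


m = 9.44 x 10^13 = 94400000000000 A.m^2
2m = 188800000000000 A.m^2
r^3 = 2750^3 = 20796875000
B = (4pi*10^-7) * 188800000000000 / (4*pi * 20796875000) * 1e9
= 237253077.199101 / 261341238870.5 * 1e9
= 907828.7002 nT

907828.7002


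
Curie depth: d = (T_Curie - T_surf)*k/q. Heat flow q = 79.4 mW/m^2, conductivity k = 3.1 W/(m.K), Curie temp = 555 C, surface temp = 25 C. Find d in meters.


T_Curie - T_surf = 555 - 25 = 530 C
Convert q to W/m^2: 79.4 mW/m^2 = 0.0794 W/m^2
d = 530 * 3.1 / 0.0794 = 20692.7 m

20692.7


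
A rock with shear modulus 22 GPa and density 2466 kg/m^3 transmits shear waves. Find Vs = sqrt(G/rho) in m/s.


Convert G to Pa: G = 22e9 Pa
Compute G/rho = 22e9 / 2466 = 8921330.0892
Vs = sqrt(8921330.0892) = 2986.86 m/s

2986.86


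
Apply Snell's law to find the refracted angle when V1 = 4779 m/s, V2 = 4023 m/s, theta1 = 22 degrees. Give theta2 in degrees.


sin(theta1) = sin(22 deg) = 0.374607
sin(theta2) = V2/V1 * sin(theta1) = 4023/4779 * 0.374607 = 0.315347
theta2 = arcsin(0.315347) = 18.3818 degrees

18.3818


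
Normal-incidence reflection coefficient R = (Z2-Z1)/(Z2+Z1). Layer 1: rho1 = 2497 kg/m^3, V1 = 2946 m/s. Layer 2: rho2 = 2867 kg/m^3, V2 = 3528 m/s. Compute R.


Z1 = 2497 * 2946 = 7356162
Z2 = 2867 * 3528 = 10114776
R = (10114776 - 7356162) / (10114776 + 7356162) = 2758614 / 17470938 = 0.1579

0.1579


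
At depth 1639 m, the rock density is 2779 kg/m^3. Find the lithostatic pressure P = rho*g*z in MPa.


P = rho * g * z / 1e6
= 2779 * 9.81 * 1639 / 1e6
= 44682401.61 / 1e6
= 44.6824 MPa

44.6824


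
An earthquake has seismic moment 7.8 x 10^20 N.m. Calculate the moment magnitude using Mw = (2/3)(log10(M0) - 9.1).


log10(M0) = log10(7.8 x 10^20) = 20.8921
Mw = 2/3 * (20.8921 - 9.1)
= 2/3 * 11.7921
= 7.86

7.86


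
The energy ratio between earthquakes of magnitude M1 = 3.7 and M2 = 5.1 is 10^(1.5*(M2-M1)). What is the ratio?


M2 - M1 = 5.1 - 3.7 = 1.4
1.5 * 1.4 = 2.1
ratio = 10^2.1 = 125.89

125.89
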